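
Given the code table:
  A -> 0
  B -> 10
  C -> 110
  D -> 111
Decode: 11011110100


Decoding:
110 -> C
111 -> D
10 -> B
10 -> B
0 -> A


Result: CDBBA


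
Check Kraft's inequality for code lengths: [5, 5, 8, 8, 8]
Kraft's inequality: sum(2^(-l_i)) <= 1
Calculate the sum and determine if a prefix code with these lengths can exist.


Sum = 2^(-5) + 2^(-5) + 2^(-8) + 2^(-8) + 2^(-8)
    = 0.03125 + 0.03125 + 0.00390625 + 0.00390625 + 0.00390625
    = 19/256 = 0.07421875
Since 0.07421875 <= 1, Kraft's inequality IS satisfied.
A prefix code with these lengths CAN exist.

Kraft sum = 0.07421875. Satisfied.


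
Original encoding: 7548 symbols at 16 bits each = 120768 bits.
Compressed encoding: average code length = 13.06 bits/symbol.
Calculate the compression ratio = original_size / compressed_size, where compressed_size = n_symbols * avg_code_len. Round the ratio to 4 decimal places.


original_size = n_symbols * orig_bits = 7548 * 16 = 120768 bits
compressed_size = n_symbols * avg_code_len = 7548 * 13.06 = 98576.88 bits
ratio = original_size / compressed_size = 120768 / 98576.88 = 1.2251

Compression ratio = 1.2251


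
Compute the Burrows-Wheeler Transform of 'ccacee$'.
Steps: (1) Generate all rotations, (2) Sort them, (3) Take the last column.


Rotations (sorted):
  0: $ccacee -> last char: e
  1: acee$cc -> last char: c
  2: cacee$c -> last char: c
  3: ccacee$ -> last char: $
  4: cee$cca -> last char: a
  5: e$ccace -> last char: e
  6: ee$ccac -> last char: c


BWT = ecc$aec


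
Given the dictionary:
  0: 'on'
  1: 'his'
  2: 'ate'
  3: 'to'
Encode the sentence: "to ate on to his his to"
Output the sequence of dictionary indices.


Look up each word in the dictionary:
  'to' -> 3
  'ate' -> 2
  'on' -> 0
  'to' -> 3
  'his' -> 1
  'his' -> 1
  'to' -> 3

Encoded: [3, 2, 0, 3, 1, 1, 3]


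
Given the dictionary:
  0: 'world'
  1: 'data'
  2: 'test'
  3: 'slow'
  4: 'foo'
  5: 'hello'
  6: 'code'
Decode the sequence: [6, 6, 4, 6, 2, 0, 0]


Look up each index in the dictionary:
  6 -> 'code'
  6 -> 'code'
  4 -> 'foo'
  6 -> 'code'
  2 -> 'test'
  0 -> 'world'
  0 -> 'world'

Decoded: "code code foo code test world world"


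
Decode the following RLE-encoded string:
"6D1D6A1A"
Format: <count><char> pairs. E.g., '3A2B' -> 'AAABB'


Expanding each <count><char> pair:
  6D -> 'DDDDDD'
  1D -> 'D'
  6A -> 'AAAAAA'
  1A -> 'A'

Decoded = DDDDDDDAAAAAAA


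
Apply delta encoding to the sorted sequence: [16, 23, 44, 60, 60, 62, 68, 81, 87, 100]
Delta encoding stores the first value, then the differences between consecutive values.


First value: 16
Deltas:
  23 - 16 = 7
  44 - 23 = 21
  60 - 44 = 16
  60 - 60 = 0
  62 - 60 = 2
  68 - 62 = 6
  81 - 68 = 13
  87 - 81 = 6
  100 - 87 = 13


Delta encoded: [16, 7, 21, 16, 0, 2, 6, 13, 6, 13]


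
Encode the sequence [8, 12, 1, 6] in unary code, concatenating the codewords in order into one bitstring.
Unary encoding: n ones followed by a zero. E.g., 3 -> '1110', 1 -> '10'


Encode each number as n ones followed by a terminating 0:
  8 -> 111111110 (9 bits)
  12 -> 1111111111110 (13 bits)
  1 -> 10 (2 bits)
  6 -> 1111110 (7 bits)
Total length = 9 + 13 + 2 + 7 = 31 bits.

Unary([8, 12, 1, 6]) = 1111111101111111111110101111110 (31 bits)


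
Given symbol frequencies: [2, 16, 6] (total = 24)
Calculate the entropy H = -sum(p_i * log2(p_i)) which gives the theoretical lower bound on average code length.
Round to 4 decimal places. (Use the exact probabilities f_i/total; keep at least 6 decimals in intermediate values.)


Per-symbol terms -p_i * log2(p_i) with p_i = f_i/24:
  p = 2/24 = 0.083333: log2(p) = -3.584963, -p*log2(p) = 0.298747
  p = 16/24 = 0.666667: log2(p) = -0.584963, -p*log2(p) = 0.389975
  p = 6/24 = 0.250000: log2(p) = -2.000000, -p*log2(p) = 0.500000
H = 0.298747 + 0.389975 + 0.500000 = 1.188722

H = 1.1887 bits/symbol


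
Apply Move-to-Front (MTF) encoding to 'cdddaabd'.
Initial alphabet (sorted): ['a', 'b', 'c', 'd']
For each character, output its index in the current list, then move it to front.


MTF encoding:
'c': index 2 in ['a', 'b', 'c', 'd'] -> ['c', 'a', 'b', 'd']
'd': index 3 in ['c', 'a', 'b', 'd'] -> ['d', 'c', 'a', 'b']
'd': index 0 in ['d', 'c', 'a', 'b'] -> ['d', 'c', 'a', 'b']
'd': index 0 in ['d', 'c', 'a', 'b'] -> ['d', 'c', 'a', 'b']
'a': index 2 in ['d', 'c', 'a', 'b'] -> ['a', 'd', 'c', 'b']
'a': index 0 in ['a', 'd', 'c', 'b'] -> ['a', 'd', 'c', 'b']
'b': index 3 in ['a', 'd', 'c', 'b'] -> ['b', 'a', 'd', 'c']
'd': index 2 in ['b', 'a', 'd', 'c'] -> ['d', 'b', 'a', 'c']


Output: [2, 3, 0, 0, 2, 0, 3, 2]


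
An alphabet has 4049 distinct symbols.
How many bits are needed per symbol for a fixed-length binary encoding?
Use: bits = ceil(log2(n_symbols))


log2(4049) = 11.9833
Bracket: 2^11 = 2048 < 4049 <= 2^12 = 4096
So ceil(log2(4049)) = 12

bits = ceil(log2(4049)) = ceil(11.9833) = 12 bits


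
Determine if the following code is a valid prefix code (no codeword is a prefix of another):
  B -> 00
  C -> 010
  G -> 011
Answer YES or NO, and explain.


Checking each pair (does one codeword prefix another?):
  B='00' vs C='010': no prefix
  B='00' vs G='011': no prefix
  C='010' vs B='00': no prefix
  C='010' vs G='011': no prefix
  G='011' vs B='00': no prefix
  G='011' vs C='010': no prefix
No violation found over all pairs.

YES -- this is a valid prefix code. No codeword is a prefix of any other codeword.


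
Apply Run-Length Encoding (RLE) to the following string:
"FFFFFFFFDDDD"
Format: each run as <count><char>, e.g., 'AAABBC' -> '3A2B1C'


Scanning runs left to right:
  i=0: run of 'F' x 8 -> '8F'
  i=8: run of 'D' x 4 -> '4D'

RLE = 8F4D


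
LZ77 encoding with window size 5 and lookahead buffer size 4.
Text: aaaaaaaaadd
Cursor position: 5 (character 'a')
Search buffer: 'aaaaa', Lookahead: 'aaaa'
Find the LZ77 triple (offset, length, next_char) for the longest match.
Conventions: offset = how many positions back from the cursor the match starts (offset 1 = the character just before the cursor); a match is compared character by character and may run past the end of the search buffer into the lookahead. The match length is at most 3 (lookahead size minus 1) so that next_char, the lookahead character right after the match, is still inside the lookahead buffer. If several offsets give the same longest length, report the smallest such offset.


Try each offset into the search buffer:
  offset=1 (pos 4, char 'a'): match length 3
  offset=2 (pos 3, char 'a'): match length 3
  offset=3 (pos 2, char 'a'): match length 3
  offset=4 (pos 1, char 'a'): match length 3
  offset=5 (pos 0, char 'a'): match length 3
Longest match has length 3, found at offsets 1, 2, 3, 4, 5; take the smallest, offset 1.
next_char = character at position 5 + 3 = 8 -> 'a'

Best match: offset=1, length=3 (matching 'aaa' starting at position 4)
LZ77 triple: (1, 3, 'a')


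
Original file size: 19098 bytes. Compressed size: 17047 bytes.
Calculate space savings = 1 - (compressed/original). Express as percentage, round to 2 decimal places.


ratio = compressed/original = 17047/19098 = 0.892607
savings = 1 - ratio = 1 - 0.892607 = 0.107393
as a percentage: 0.107393 * 100 = 10.74%

Space savings = 1 - 17047/19098 = 10.74%


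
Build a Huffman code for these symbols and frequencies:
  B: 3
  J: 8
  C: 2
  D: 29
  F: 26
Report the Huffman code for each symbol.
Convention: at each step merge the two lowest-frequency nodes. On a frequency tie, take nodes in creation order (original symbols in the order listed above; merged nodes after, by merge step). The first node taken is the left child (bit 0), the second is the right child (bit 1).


Huffman tree construction:
Step 1: Merge C(2) + B(3) = 5
Step 2: Merge (C+B)(5) + J(8) = 13
Step 3: Merge ((C+B)+J)(13) + F(26) = 39
Step 4: Merge D(29) + (((C+B)+J)+F)(39) = 68
Read each symbol's code off the tree from the root (left child = 0, right child = 1).

Codes:
  B: 1001 (length 4)
  J: 101 (length 3)
  C: 1000 (length 4)
  D: 0 (length 1)
  F: 11 (length 2)
Average code length: 125/68 = 1.8382 bits/symbol


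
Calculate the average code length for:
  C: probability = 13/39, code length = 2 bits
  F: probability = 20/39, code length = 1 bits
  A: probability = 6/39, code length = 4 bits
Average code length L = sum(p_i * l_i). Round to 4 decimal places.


Weighted contributions p_i * l_i:
  C: (13/39) * 2 = 26/39
  F: (20/39) * 1 = 20/39
  A: (6/39) * 4 = 24/39
Sum = (26 + 20 + 24)/39 = 70/39

L = 70/39 = 1.7949 bits/symbol


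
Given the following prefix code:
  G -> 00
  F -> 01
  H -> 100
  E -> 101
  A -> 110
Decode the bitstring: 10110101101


Decoding step by step:
Bits 101 -> E
Bits 101 -> E
Bits 01 -> F
Bits 101 -> E


Decoded message: EEFE


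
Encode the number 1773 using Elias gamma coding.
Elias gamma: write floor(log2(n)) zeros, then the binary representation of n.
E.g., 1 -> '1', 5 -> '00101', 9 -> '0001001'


num_bits = floor(log2(1773)) + 1 = 11
leading_zeros = num_bits - 1 = 10
binary(1773) = 11011101101

Elias gamma(1773) = '0000000000' + '11011101101' = 000000000011011101101 (21 bits)


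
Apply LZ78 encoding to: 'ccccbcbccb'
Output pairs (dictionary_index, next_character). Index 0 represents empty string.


LZ78 encoding steps:
Dictionary: {0: ''}
Step 1: w='' (idx 0), next='c' -> output (0, 'c'), add 'c' as idx 1
Step 2: w='c' (idx 1), next='c' -> output (1, 'c'), add 'cc' as idx 2
Step 3: w='c' (idx 1), next='b' -> output (1, 'b'), add 'cb' as idx 3
Step 4: w='cb' (idx 3), next='c' -> output (3, 'c'), add 'cbc' as idx 4
Step 5: w='cb' (idx 3), end of input -> output (3, '')


Encoded: [(0, 'c'), (1, 'c'), (1, 'b'), (3, 'c'), (3, '')]


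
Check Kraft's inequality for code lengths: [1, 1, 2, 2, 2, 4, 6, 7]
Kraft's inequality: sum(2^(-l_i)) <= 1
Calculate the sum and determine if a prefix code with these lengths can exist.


Sum = 2^(-1) + 2^(-1) + 2^(-2) + 2^(-2) + 2^(-2) + 2^(-4) + 2^(-6) + 2^(-7)
    = 0.5 + 0.5 + 0.25 + 0.25 + 0.25 + 0.0625 + 0.015625 + 0.0078125
    = 235/128 = 1.8359375
Since 1.8359375 > 1, Kraft's inequality is NOT satisfied.
A prefix code with these lengths CANNOT exist.

Kraft sum = 1.8359375. Not satisfied.


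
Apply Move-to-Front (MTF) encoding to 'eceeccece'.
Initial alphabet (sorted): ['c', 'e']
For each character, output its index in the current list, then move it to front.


MTF encoding:
'e': index 1 in ['c', 'e'] -> ['e', 'c']
'c': index 1 in ['e', 'c'] -> ['c', 'e']
'e': index 1 in ['c', 'e'] -> ['e', 'c']
'e': index 0 in ['e', 'c'] -> ['e', 'c']
'c': index 1 in ['e', 'c'] -> ['c', 'e']
'c': index 0 in ['c', 'e'] -> ['c', 'e']
'e': index 1 in ['c', 'e'] -> ['e', 'c']
'c': index 1 in ['e', 'c'] -> ['c', 'e']
'e': index 1 in ['c', 'e'] -> ['e', 'c']


Output: [1, 1, 1, 0, 1, 0, 1, 1, 1]


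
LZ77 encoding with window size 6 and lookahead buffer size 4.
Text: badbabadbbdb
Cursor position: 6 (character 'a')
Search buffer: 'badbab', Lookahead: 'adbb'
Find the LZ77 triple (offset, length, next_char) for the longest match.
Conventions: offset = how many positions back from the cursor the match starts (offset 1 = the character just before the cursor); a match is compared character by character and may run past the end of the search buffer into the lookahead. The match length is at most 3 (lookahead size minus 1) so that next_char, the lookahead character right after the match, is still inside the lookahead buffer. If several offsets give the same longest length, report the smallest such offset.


Try each offset into the search buffer:
  offset=1 (pos 5, char 'b'): match length 0
  offset=2 (pos 4, char 'a'): match length 1
  offset=3 (pos 3, char 'b'): match length 0
  offset=4 (pos 2, char 'd'): match length 0
  offset=5 (pos 1, char 'a'): match length 3
  offset=6 (pos 0, char 'b'): match length 0
Longest match has length 3 at offset 5.
next_char = character at position 6 + 3 = 9 -> 'b'

Best match: offset=5, length=3 (matching 'adb' starting at position 1)
LZ77 triple: (5, 3, 'b')


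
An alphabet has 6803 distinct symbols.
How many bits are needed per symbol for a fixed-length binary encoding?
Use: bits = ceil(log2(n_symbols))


log2(6803) = 12.732
Bracket: 2^12 = 4096 < 6803 <= 2^13 = 8192
So ceil(log2(6803)) = 13

bits = ceil(log2(6803)) = ceil(12.732) = 13 bits


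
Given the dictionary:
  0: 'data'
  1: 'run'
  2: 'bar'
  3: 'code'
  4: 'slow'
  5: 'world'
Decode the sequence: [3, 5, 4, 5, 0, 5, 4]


Look up each index in the dictionary:
  3 -> 'code'
  5 -> 'world'
  4 -> 'slow'
  5 -> 'world'
  0 -> 'data'
  5 -> 'world'
  4 -> 'slow'

Decoded: "code world slow world data world slow"


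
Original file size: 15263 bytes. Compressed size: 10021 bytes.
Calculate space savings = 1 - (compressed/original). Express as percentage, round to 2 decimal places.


ratio = compressed/original = 10021/15263 = 0.656555
savings = 1 - ratio = 1 - 0.656555 = 0.343445
as a percentage: 0.343445 * 100 = 34.34%

Space savings = 1 - 10021/15263 = 34.34%


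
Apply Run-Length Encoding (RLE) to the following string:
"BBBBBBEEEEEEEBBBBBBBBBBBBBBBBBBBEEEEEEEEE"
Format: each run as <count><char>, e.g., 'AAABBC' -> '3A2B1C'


Scanning runs left to right:
  i=0: run of 'B' x 6 -> '6B'
  i=6: run of 'E' x 7 -> '7E'
  i=13: run of 'B' x 19 -> '19B'
  i=32: run of 'E' x 9 -> '9E'

RLE = 6B7E19B9E


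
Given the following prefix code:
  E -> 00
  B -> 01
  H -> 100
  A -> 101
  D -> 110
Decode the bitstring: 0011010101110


Decoding step by step:
Bits 00 -> E
Bits 110 -> D
Bits 101 -> A
Bits 01 -> B
Bits 110 -> D


Decoded message: EDABD


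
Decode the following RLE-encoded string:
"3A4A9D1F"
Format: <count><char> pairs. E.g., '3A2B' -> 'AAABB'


Expanding each <count><char> pair:
  3A -> 'AAA'
  4A -> 'AAAA'
  9D -> 'DDDDDDDDD'
  1F -> 'F'

Decoded = AAAAAAADDDDDDDDDF


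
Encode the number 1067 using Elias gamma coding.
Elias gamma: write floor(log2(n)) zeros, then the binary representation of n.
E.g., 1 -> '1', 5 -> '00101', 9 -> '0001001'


num_bits = floor(log2(1067)) + 1 = 11
leading_zeros = num_bits - 1 = 10
binary(1067) = 10000101011

Elias gamma(1067) = '0000000000' + '10000101011' = 000000000010000101011 (21 bits)


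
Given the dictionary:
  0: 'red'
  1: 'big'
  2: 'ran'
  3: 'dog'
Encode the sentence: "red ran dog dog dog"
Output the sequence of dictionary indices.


Look up each word in the dictionary:
  'red' -> 0
  'ran' -> 2
  'dog' -> 3
  'dog' -> 3
  'dog' -> 3

Encoded: [0, 2, 3, 3, 3]


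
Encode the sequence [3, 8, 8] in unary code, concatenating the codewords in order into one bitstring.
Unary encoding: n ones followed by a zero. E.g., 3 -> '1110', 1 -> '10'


Encode each number as n ones followed by a terminating 0:
  3 -> 1110 (4 bits)
  8 -> 111111110 (9 bits)
  8 -> 111111110 (9 bits)
Total length = 4 + 9 + 9 = 22 bits.

Unary([3, 8, 8]) = 1110111111110111111110 (22 bits)


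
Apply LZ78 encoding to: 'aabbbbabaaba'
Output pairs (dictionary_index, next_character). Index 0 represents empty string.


LZ78 encoding steps:
Dictionary: {0: ''}
Step 1: w='' (idx 0), next='a' -> output (0, 'a'), add 'a' as idx 1
Step 2: w='a' (idx 1), next='b' -> output (1, 'b'), add 'ab' as idx 2
Step 3: w='' (idx 0), next='b' -> output (0, 'b'), add 'b' as idx 3
Step 4: w='b' (idx 3), next='b' -> output (3, 'b'), add 'bb' as idx 4
Step 5: w='ab' (idx 2), next='a' -> output (2, 'a'), add 'aba' as idx 5
Step 6: w='aba' (idx 5), end of input -> output (5, '')


Encoded: [(0, 'a'), (1, 'b'), (0, 'b'), (3, 'b'), (2, 'a'), (5, '')]


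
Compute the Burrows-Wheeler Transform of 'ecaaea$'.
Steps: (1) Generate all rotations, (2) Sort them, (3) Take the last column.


Rotations (sorted):
  0: $ecaaea -> last char: a
  1: a$ecaae -> last char: e
  2: aaea$ec -> last char: c
  3: aea$eca -> last char: a
  4: caaea$e -> last char: e
  5: ea$ecaa -> last char: a
  6: ecaaea$ -> last char: $


BWT = aecaea$


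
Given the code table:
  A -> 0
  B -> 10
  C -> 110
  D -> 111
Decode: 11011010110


Decoding:
110 -> C
110 -> C
10 -> B
110 -> C


Result: CCBC


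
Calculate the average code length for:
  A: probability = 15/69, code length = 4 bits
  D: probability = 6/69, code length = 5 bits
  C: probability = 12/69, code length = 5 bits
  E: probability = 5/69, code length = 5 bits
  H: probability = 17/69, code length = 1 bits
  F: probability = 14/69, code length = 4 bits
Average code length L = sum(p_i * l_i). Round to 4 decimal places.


Weighted contributions p_i * l_i:
  A: (15/69) * 4 = 60/69
  D: (6/69) * 5 = 30/69
  C: (12/69) * 5 = 60/69
  E: (5/69) * 5 = 25/69
  H: (17/69) * 1 = 17/69
  F: (14/69) * 4 = 56/69
Sum = (60 + 30 + 60 + 25 + 17 + 56)/69 = 248/69

L = 248/69 = 3.5942 bits/symbol


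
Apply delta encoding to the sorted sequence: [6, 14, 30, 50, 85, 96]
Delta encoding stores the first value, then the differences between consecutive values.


First value: 6
Deltas:
  14 - 6 = 8
  30 - 14 = 16
  50 - 30 = 20
  85 - 50 = 35
  96 - 85 = 11


Delta encoded: [6, 8, 16, 20, 35, 11]


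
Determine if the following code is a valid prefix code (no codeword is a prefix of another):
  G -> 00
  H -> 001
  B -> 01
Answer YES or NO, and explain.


Checking each pair (does one codeword prefix another?):
  G='00' vs H='001': prefix -- VIOLATION

NO -- this is NOT a valid prefix code. G (00) is a prefix of H (001).


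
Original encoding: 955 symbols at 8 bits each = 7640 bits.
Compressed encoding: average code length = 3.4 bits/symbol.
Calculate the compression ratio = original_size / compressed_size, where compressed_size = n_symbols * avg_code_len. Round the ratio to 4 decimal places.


original_size = n_symbols * orig_bits = 955 * 8 = 7640 bits
compressed_size = n_symbols * avg_code_len = 955 * 3.4 = 3247.0 bits
ratio = original_size / compressed_size = 7640 / 3247.0 = 2.3529

Compression ratio = 2.3529


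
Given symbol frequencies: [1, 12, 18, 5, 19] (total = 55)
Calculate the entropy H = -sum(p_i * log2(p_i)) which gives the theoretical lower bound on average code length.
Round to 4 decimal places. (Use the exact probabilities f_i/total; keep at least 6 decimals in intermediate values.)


Per-symbol terms -p_i * log2(p_i) with p_i = f_i/55:
  p = 1/55 = 0.018182: log2(p) = -5.781360, -p*log2(p) = 0.105116
  p = 12/55 = 0.218182: log2(p) = -2.196397, -p*log2(p) = 0.479214
  p = 18/55 = 0.327273: log2(p) = -1.611435, -p*log2(p) = 0.527379
  p = 5/55 = 0.090909: log2(p) = -3.459432, -p*log2(p) = 0.314494
  p = 19/55 = 0.345455: log2(p) = -1.533432, -p*log2(p) = 0.529731
H = 0.105116 + 0.479214 + 0.527379 + 0.314494 + 0.529731 = 1.955934

H = 1.9559 bits/symbol


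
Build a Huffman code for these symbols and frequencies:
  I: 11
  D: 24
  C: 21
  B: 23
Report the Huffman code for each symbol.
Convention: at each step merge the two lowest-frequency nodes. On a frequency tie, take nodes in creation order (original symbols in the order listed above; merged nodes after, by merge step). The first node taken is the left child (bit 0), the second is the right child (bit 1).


Huffman tree construction:
Step 1: Merge I(11) + C(21) = 32
Step 2: Merge B(23) + D(24) = 47
Step 3: Merge (I+C)(32) + (B+D)(47) = 79
Read each symbol's code off the tree from the root (left child = 0, right child = 1).

Codes:
  I: 00 (length 2)
  D: 11 (length 2)
  C: 01 (length 2)
  B: 10 (length 2)
Average code length: 158/79 = 2.0000 bits/symbol


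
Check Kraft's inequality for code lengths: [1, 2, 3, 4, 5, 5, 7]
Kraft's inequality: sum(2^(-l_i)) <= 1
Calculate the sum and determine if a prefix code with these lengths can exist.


Sum = 2^(-1) + 2^(-2) + 2^(-3) + 2^(-4) + 2^(-5) + 2^(-5) + 2^(-7)
    = 0.5 + 0.25 + 0.125 + 0.0625 + 0.03125 + 0.03125 + 0.0078125
    = 129/128 = 1.0078125
Since 1.0078125 > 1, Kraft's inequality is NOT satisfied.
A prefix code with these lengths CANNOT exist.

Kraft sum = 1.0078125. Not satisfied.


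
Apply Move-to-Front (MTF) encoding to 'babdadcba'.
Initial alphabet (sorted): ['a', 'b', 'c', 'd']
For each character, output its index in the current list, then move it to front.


MTF encoding:
'b': index 1 in ['a', 'b', 'c', 'd'] -> ['b', 'a', 'c', 'd']
'a': index 1 in ['b', 'a', 'c', 'd'] -> ['a', 'b', 'c', 'd']
'b': index 1 in ['a', 'b', 'c', 'd'] -> ['b', 'a', 'c', 'd']
'd': index 3 in ['b', 'a', 'c', 'd'] -> ['d', 'b', 'a', 'c']
'a': index 2 in ['d', 'b', 'a', 'c'] -> ['a', 'd', 'b', 'c']
'd': index 1 in ['a', 'd', 'b', 'c'] -> ['d', 'a', 'b', 'c']
'c': index 3 in ['d', 'a', 'b', 'c'] -> ['c', 'd', 'a', 'b']
'b': index 3 in ['c', 'd', 'a', 'b'] -> ['b', 'c', 'd', 'a']
'a': index 3 in ['b', 'c', 'd', 'a'] -> ['a', 'b', 'c', 'd']


Output: [1, 1, 1, 3, 2, 1, 3, 3, 3]


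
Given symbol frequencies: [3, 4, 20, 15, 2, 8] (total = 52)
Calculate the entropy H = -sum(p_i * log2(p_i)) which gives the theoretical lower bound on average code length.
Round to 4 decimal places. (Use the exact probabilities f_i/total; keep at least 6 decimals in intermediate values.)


Per-symbol terms -p_i * log2(p_i) with p_i = f_i/52:
  p = 3/52 = 0.057692: log2(p) = -4.115477, -p*log2(p) = 0.237431
  p = 4/52 = 0.076923: log2(p) = -3.700440, -p*log2(p) = 0.284649
  p = 20/52 = 0.384615: log2(p) = -1.378512, -p*log2(p) = 0.530197
  p = 15/52 = 0.288462: log2(p) = -1.793549, -p*log2(p) = 0.517370
  p = 2/52 = 0.038462: log2(p) = -4.700440, -p*log2(p) = 0.180786
  p = 8/52 = 0.153846: log2(p) = -2.700440, -p*log2(p) = 0.415452
H = 0.237431 + 0.284649 + 0.530197 + 0.517370 + 0.180786 + 0.415452 = 2.165885

H = 2.1659 bits/symbol


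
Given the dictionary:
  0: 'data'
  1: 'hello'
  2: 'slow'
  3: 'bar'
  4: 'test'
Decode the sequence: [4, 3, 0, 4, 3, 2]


Look up each index in the dictionary:
  4 -> 'test'
  3 -> 'bar'
  0 -> 'data'
  4 -> 'test'
  3 -> 'bar'
  2 -> 'slow'

Decoded: "test bar data test bar slow"


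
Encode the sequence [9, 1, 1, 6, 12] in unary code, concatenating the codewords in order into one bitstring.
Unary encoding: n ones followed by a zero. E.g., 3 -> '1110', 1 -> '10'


Encode each number as n ones followed by a terminating 0:
  9 -> 1111111110 (10 bits)
  1 -> 10 (2 bits)
  1 -> 10 (2 bits)
  6 -> 1111110 (7 bits)
  12 -> 1111111111110 (13 bits)
Total length = 10 + 2 + 2 + 7 + 13 = 34 bits.

Unary([9, 1, 1, 6, 12]) = 1111111110101011111101111111111110 (34 bits)


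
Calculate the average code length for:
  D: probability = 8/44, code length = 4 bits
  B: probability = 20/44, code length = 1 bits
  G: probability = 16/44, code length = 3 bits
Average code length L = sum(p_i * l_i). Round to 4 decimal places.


Weighted contributions p_i * l_i:
  D: (8/44) * 4 = 32/44
  B: (20/44) * 1 = 20/44
  G: (16/44) * 3 = 48/44
Sum = (32 + 20 + 48)/44 = 100/44

L = 100/44 = 2.2727 bits/symbol


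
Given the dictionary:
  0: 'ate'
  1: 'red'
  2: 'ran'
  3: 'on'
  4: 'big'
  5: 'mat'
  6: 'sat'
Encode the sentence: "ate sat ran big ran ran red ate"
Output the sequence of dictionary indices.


Look up each word in the dictionary:
  'ate' -> 0
  'sat' -> 6
  'ran' -> 2
  'big' -> 4
  'ran' -> 2
  'ran' -> 2
  'red' -> 1
  'ate' -> 0

Encoded: [0, 6, 2, 4, 2, 2, 1, 0]


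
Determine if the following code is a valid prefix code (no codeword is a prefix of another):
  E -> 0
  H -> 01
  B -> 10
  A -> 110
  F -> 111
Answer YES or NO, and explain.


Checking each pair (does one codeword prefix another?):
  E='0' vs H='01': prefix -- VIOLATION

NO -- this is NOT a valid prefix code. E (0) is a prefix of H (01).


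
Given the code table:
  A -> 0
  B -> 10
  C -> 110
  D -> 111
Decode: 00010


Decoding:
0 -> A
0 -> A
0 -> A
10 -> B


Result: AAAB


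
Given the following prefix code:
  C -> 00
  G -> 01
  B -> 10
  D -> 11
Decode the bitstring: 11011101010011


Decoding step by step:
Bits 11 -> D
Bits 01 -> G
Bits 11 -> D
Bits 01 -> G
Bits 01 -> G
Bits 00 -> C
Bits 11 -> D


Decoded message: DGDGGCD


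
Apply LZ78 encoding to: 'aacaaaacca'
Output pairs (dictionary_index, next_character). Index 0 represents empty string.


LZ78 encoding steps:
Dictionary: {0: ''}
Step 1: w='' (idx 0), next='a' -> output (0, 'a'), add 'a' as idx 1
Step 2: w='a' (idx 1), next='c' -> output (1, 'c'), add 'ac' as idx 2
Step 3: w='a' (idx 1), next='a' -> output (1, 'a'), add 'aa' as idx 3
Step 4: w='aa' (idx 3), next='c' -> output (3, 'c'), add 'aac' as idx 4
Step 5: w='' (idx 0), next='c' -> output (0, 'c'), add 'c' as idx 5
Step 6: w='a' (idx 1), end of input -> output (1, '')


Encoded: [(0, 'a'), (1, 'c'), (1, 'a'), (3, 'c'), (0, 'c'), (1, '')]


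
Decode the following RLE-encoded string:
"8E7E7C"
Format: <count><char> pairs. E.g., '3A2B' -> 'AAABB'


Expanding each <count><char> pair:
  8E -> 'EEEEEEEE'
  7E -> 'EEEEEEE'
  7C -> 'CCCCCCC'

Decoded = EEEEEEEEEEEEEEECCCCCCC


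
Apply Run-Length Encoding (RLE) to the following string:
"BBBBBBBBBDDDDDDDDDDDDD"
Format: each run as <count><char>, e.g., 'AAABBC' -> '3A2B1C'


Scanning runs left to right:
  i=0: run of 'B' x 9 -> '9B'
  i=9: run of 'D' x 13 -> '13D'

RLE = 9B13D


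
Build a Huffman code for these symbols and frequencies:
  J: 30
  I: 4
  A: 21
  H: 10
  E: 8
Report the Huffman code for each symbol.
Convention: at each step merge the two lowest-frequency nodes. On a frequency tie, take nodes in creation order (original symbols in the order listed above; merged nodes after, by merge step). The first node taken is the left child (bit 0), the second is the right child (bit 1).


Huffman tree construction:
Step 1: Merge I(4) + E(8) = 12
Step 2: Merge H(10) + (I+E)(12) = 22
Step 3: Merge A(21) + (H+(I+E))(22) = 43
Step 4: Merge J(30) + (A+(H+(I+E)))(43) = 73
Read each symbol's code off the tree from the root (left child = 0, right child = 1).

Codes:
  J: 0 (length 1)
  I: 1110 (length 4)
  A: 10 (length 2)
  H: 110 (length 3)
  E: 1111 (length 4)
Average code length: 150/73 = 2.0548 bits/symbol


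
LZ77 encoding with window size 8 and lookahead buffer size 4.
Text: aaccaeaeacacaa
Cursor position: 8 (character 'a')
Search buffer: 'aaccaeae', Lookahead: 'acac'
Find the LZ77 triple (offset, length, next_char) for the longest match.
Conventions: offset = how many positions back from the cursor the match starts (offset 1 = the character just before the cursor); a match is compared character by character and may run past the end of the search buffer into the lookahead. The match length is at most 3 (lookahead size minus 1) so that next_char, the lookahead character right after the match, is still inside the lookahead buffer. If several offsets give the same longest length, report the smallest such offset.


Try each offset into the search buffer:
  offset=1 (pos 7, char 'e'): match length 0
  offset=2 (pos 6, char 'a'): match length 1
  offset=3 (pos 5, char 'e'): match length 0
  offset=4 (pos 4, char 'a'): match length 1
  offset=5 (pos 3, char 'c'): match length 0
  offset=6 (pos 2, char 'c'): match length 0
  offset=7 (pos 1, char 'a'): match length 2
  offset=8 (pos 0, char 'a'): match length 1
Longest match has length 2 at offset 7.
next_char = character at position 8 + 2 = 10 -> 'a'

Best match: offset=7, length=2 (matching 'ac' starting at position 1)
LZ77 triple: (7, 2, 'a')


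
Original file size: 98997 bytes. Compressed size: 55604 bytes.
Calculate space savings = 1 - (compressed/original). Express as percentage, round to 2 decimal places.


ratio = compressed/original = 55604/98997 = 0.561674
savings = 1 - ratio = 1 - 0.561674 = 0.438326
as a percentage: 0.438326 * 100 = 43.83%

Space savings = 1 - 55604/98997 = 43.83%


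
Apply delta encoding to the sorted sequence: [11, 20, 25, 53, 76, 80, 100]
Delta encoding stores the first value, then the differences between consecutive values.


First value: 11
Deltas:
  20 - 11 = 9
  25 - 20 = 5
  53 - 25 = 28
  76 - 53 = 23
  80 - 76 = 4
  100 - 80 = 20


Delta encoded: [11, 9, 5, 28, 23, 4, 20]


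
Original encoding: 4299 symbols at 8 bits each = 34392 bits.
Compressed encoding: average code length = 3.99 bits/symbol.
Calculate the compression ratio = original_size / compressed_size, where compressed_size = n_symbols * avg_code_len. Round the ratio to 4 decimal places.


original_size = n_symbols * orig_bits = 4299 * 8 = 34392 bits
compressed_size = n_symbols * avg_code_len = 4299 * 3.99 = 17153.01 bits
ratio = original_size / compressed_size = 34392 / 17153.01 = 2.005

Compression ratio = 2.005


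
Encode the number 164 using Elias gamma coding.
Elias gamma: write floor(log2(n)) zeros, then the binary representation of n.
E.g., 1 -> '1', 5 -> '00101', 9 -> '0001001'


num_bits = floor(log2(164)) + 1 = 8
leading_zeros = num_bits - 1 = 7
binary(164) = 10100100

Elias gamma(164) = '0000000' + '10100100' = 000000010100100 (15 bits)


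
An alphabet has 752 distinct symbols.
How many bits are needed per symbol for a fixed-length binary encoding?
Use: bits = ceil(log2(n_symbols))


log2(752) = 9.5546
Bracket: 2^9 = 512 < 752 <= 2^10 = 1024
So ceil(log2(752)) = 10

bits = ceil(log2(752)) = ceil(9.5546) = 10 bits


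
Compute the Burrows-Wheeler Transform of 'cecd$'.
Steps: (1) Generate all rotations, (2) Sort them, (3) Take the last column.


Rotations (sorted):
  0: $cecd -> last char: d
  1: cd$ce -> last char: e
  2: cecd$ -> last char: $
  3: d$cec -> last char: c
  4: ecd$c -> last char: c


BWT = de$cc


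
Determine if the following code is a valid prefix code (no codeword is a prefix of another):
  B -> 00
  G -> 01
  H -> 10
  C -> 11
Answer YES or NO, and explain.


Checking each pair (does one codeword prefix another?):
  B='00' vs G='01': no prefix
  B='00' vs H='10': no prefix
  B='00' vs C='11': no prefix
  G='01' vs B='00': no prefix
  G='01' vs H='10': no prefix
  G='01' vs C='11': no prefix
  H='10' vs B='00': no prefix
  H='10' vs G='01': no prefix
  H='10' vs C='11': no prefix
  C='11' vs B='00': no prefix
  C='11' vs G='01': no prefix
  C='11' vs H='10': no prefix
No violation found over all pairs.

YES -- this is a valid prefix code. No codeword is a prefix of any other codeword.


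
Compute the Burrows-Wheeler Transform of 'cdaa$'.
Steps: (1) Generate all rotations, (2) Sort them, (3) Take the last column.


Rotations (sorted):
  0: $cdaa -> last char: a
  1: a$cda -> last char: a
  2: aa$cd -> last char: d
  3: cdaa$ -> last char: $
  4: daa$c -> last char: c


BWT = aad$c


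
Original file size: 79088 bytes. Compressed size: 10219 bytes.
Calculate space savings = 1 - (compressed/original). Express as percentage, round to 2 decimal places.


ratio = compressed/original = 10219/79088 = 0.12921
savings = 1 - ratio = 1 - 0.12921 = 0.87079
as a percentage: 0.87079 * 100 = 87.08%

Space savings = 1 - 10219/79088 = 87.08%


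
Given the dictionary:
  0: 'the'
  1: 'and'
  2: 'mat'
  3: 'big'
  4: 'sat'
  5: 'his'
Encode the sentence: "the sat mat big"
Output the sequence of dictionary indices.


Look up each word in the dictionary:
  'the' -> 0
  'sat' -> 4
  'mat' -> 2
  'big' -> 3

Encoded: [0, 4, 2, 3]


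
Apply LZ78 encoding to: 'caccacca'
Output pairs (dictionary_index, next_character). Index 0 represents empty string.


LZ78 encoding steps:
Dictionary: {0: ''}
Step 1: w='' (idx 0), next='c' -> output (0, 'c'), add 'c' as idx 1
Step 2: w='' (idx 0), next='a' -> output (0, 'a'), add 'a' as idx 2
Step 3: w='c' (idx 1), next='c' -> output (1, 'c'), add 'cc' as idx 3
Step 4: w='a' (idx 2), next='c' -> output (2, 'c'), add 'ac' as idx 4
Step 5: w='c' (idx 1), next='a' -> output (1, 'a'), add 'ca' as idx 5


Encoded: [(0, 'c'), (0, 'a'), (1, 'c'), (2, 'c'), (1, 'a')]


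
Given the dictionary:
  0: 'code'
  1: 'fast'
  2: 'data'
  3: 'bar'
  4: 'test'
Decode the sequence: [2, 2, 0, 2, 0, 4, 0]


Look up each index in the dictionary:
  2 -> 'data'
  2 -> 'data'
  0 -> 'code'
  2 -> 'data'
  0 -> 'code'
  4 -> 'test'
  0 -> 'code'

Decoded: "data data code data code test code"


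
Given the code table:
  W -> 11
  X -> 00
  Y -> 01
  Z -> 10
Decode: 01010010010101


Decoding:
01 -> Y
01 -> Y
00 -> X
10 -> Z
01 -> Y
01 -> Y
01 -> Y


Result: YYXZYYY


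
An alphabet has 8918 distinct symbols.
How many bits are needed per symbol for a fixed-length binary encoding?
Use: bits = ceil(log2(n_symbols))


log2(8918) = 13.1225
Bracket: 2^13 = 8192 < 8918 <= 2^14 = 16384
So ceil(log2(8918)) = 14

bits = ceil(log2(8918)) = ceil(13.1225) = 14 bits


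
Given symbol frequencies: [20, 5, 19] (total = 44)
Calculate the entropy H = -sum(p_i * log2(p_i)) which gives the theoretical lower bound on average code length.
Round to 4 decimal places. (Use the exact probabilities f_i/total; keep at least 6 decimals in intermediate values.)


Per-symbol terms -p_i * log2(p_i) with p_i = f_i/44:
  p = 20/44 = 0.454545: log2(p) = -1.137504, -p*log2(p) = 0.517047
  p = 5/44 = 0.113636: log2(p) = -3.137504, -p*log2(p) = 0.356534
  p = 19/44 = 0.431818: log2(p) = -1.211504, -p*log2(p) = 0.523149
H = 0.517047 + 0.356534 + 0.523149 = 1.396730

H = 1.3967 bits/symbol


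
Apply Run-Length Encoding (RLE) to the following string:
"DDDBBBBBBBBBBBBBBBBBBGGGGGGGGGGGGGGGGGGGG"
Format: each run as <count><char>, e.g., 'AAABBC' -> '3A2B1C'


Scanning runs left to right:
  i=0: run of 'D' x 3 -> '3D'
  i=3: run of 'B' x 18 -> '18B'
  i=21: run of 'G' x 20 -> '20G'

RLE = 3D18B20G


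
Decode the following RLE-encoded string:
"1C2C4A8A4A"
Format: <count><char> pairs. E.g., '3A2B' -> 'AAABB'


Expanding each <count><char> pair:
  1C -> 'C'
  2C -> 'CC'
  4A -> 'AAAA'
  8A -> 'AAAAAAAA'
  4A -> 'AAAA'

Decoded = CCCAAAAAAAAAAAAAAAA


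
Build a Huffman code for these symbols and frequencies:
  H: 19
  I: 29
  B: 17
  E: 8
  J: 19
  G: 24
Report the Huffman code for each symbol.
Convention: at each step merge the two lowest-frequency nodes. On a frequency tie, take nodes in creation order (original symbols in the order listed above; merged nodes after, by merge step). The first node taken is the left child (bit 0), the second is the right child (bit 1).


Huffman tree construction:
Step 1: Merge E(8) + B(17) = 25
Step 2: Merge H(19) + J(19) = 38
Step 3: Merge G(24) + (E+B)(25) = 49
Step 4: Merge I(29) + (H+J)(38) = 67
Step 5: Merge (G+(E+B))(49) + (I+(H+J))(67) = 116
Read each symbol's code off the tree from the root (left child = 0, right child = 1).

Codes:
  H: 110 (length 3)
  I: 10 (length 2)
  B: 011 (length 3)
  E: 010 (length 3)
  J: 111 (length 3)
  G: 00 (length 2)
Average code length: 295/116 = 2.5431 bits/symbol


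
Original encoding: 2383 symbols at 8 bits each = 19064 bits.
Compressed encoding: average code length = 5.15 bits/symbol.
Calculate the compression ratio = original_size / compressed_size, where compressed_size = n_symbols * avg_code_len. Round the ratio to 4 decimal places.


original_size = n_symbols * orig_bits = 2383 * 8 = 19064 bits
compressed_size = n_symbols * avg_code_len = 2383 * 5.15 = 12272.45 bits
ratio = original_size / compressed_size = 19064 / 12272.45 = 1.5534

Compression ratio = 1.5534


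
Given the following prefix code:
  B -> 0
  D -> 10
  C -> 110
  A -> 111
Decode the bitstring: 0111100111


Decoding step by step:
Bits 0 -> B
Bits 111 -> A
Bits 10 -> D
Bits 0 -> B
Bits 111 -> A


Decoded message: BADBA


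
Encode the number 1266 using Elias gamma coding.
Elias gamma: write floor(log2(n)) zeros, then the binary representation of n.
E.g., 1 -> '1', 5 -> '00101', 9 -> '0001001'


num_bits = floor(log2(1266)) + 1 = 11
leading_zeros = num_bits - 1 = 10
binary(1266) = 10011110010

Elias gamma(1266) = '0000000000' + '10011110010' = 000000000010011110010 (21 bits)


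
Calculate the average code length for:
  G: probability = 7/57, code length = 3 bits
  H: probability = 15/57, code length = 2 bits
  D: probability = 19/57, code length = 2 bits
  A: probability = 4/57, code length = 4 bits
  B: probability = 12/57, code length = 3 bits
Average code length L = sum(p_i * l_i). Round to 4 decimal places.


Weighted contributions p_i * l_i:
  G: (7/57) * 3 = 21/57
  H: (15/57) * 2 = 30/57
  D: (19/57) * 2 = 38/57
  A: (4/57) * 4 = 16/57
  B: (12/57) * 3 = 36/57
Sum = (21 + 30 + 38 + 16 + 36)/57 = 141/57

L = 141/57 = 2.4737 bits/symbol


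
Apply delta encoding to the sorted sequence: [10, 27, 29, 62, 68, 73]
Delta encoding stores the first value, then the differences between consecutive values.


First value: 10
Deltas:
  27 - 10 = 17
  29 - 27 = 2
  62 - 29 = 33
  68 - 62 = 6
  73 - 68 = 5


Delta encoded: [10, 17, 2, 33, 6, 5]


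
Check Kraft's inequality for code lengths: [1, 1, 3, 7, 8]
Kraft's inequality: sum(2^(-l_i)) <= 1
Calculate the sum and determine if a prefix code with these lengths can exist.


Sum = 2^(-1) + 2^(-1) + 2^(-3) + 2^(-7) + 2^(-8)
    = 0.5 + 0.5 + 0.125 + 0.0078125 + 0.00390625
    = 291/256 = 1.13671875
Since 1.13671875 > 1, Kraft's inequality is NOT satisfied.
A prefix code with these lengths CANNOT exist.

Kraft sum = 1.13671875. Not satisfied.


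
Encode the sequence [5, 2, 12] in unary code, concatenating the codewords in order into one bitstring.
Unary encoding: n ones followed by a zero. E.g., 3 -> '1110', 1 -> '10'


Encode each number as n ones followed by a terminating 0:
  5 -> 111110 (6 bits)
  2 -> 110 (3 bits)
  12 -> 1111111111110 (13 bits)
Total length = 6 + 3 + 13 = 22 bits.

Unary([5, 2, 12]) = 1111101101111111111110 (22 bits)


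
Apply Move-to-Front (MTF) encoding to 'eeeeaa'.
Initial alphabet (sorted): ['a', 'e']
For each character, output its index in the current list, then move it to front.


MTF encoding:
'e': index 1 in ['a', 'e'] -> ['e', 'a']
'e': index 0 in ['e', 'a'] -> ['e', 'a']
'e': index 0 in ['e', 'a'] -> ['e', 'a']
'e': index 0 in ['e', 'a'] -> ['e', 'a']
'a': index 1 in ['e', 'a'] -> ['a', 'e']
'a': index 0 in ['a', 'e'] -> ['a', 'e']


Output: [1, 0, 0, 0, 1, 0]


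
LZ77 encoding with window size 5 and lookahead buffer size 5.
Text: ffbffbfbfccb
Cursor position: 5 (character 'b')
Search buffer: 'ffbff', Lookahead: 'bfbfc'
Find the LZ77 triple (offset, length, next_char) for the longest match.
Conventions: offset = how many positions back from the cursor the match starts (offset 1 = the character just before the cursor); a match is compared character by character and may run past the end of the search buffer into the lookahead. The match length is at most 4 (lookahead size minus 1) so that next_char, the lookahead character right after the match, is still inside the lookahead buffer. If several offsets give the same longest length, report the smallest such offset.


Try each offset into the search buffer:
  offset=1 (pos 4, char 'f'): match length 0
  offset=2 (pos 3, char 'f'): match length 0
  offset=3 (pos 2, char 'b'): match length 2
  offset=4 (pos 1, char 'f'): match length 0
  offset=5 (pos 0, char 'f'): match length 0
Longest match has length 2 at offset 3.
next_char = character at position 5 + 2 = 7 -> 'b'

Best match: offset=3, length=2 (matching 'bf' starting at position 2)
LZ77 triple: (3, 2, 'b')


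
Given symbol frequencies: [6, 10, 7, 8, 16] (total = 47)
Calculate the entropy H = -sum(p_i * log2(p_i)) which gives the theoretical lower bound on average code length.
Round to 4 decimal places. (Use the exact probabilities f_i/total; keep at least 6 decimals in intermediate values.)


Per-symbol terms -p_i * log2(p_i) with p_i = f_i/47:
  p = 6/47 = 0.127660: log2(p) = -2.969626, -p*log2(p) = 0.379101
  p = 10/47 = 0.212766: log2(p) = -2.232661, -p*log2(p) = 0.475034
  p = 7/47 = 0.148936: log2(p) = -2.747234, -p*log2(p) = 0.409163
  p = 8/47 = 0.170213: log2(p) = -2.554589, -p*log2(p) = 0.434824
  p = 16/47 = 0.340426: log2(p) = -1.554589, -p*log2(p) = 0.529222
H = 0.379101 + 0.475034 + 0.409163 + 0.434824 + 0.529222 = 2.227344

H = 2.2273 bits/symbol


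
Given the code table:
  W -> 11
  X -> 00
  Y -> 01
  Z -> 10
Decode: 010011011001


Decoding:
01 -> Y
00 -> X
11 -> W
01 -> Y
10 -> Z
01 -> Y


Result: YXWYZY


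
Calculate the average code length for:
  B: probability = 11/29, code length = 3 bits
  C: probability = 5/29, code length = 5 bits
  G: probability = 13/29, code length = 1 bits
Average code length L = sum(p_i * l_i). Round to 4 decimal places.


Weighted contributions p_i * l_i:
  B: (11/29) * 3 = 33/29
  C: (5/29) * 5 = 25/29
  G: (13/29) * 1 = 13/29
Sum = (33 + 25 + 13)/29 = 71/29

L = 71/29 = 2.4483 bits/symbol
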